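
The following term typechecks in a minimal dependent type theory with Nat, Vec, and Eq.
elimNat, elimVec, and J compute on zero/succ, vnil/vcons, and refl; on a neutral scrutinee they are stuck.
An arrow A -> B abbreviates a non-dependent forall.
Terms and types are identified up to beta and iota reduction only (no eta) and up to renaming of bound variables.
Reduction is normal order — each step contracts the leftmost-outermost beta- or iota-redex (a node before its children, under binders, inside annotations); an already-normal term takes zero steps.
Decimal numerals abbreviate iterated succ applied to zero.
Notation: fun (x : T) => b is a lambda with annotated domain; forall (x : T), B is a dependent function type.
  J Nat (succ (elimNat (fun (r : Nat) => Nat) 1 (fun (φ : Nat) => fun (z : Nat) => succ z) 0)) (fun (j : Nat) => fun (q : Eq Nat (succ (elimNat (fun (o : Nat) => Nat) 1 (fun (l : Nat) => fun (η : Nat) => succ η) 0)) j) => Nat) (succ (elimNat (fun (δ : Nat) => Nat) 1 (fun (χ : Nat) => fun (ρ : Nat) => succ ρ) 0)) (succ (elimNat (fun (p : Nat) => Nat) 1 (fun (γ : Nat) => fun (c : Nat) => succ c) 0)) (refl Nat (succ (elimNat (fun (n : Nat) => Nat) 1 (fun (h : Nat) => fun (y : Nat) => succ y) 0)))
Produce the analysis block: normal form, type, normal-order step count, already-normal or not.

normal form:
  2
the term's type:
  Nat
reduction steps (normal order): 2
already normal: no
first redex: a J iota-redex


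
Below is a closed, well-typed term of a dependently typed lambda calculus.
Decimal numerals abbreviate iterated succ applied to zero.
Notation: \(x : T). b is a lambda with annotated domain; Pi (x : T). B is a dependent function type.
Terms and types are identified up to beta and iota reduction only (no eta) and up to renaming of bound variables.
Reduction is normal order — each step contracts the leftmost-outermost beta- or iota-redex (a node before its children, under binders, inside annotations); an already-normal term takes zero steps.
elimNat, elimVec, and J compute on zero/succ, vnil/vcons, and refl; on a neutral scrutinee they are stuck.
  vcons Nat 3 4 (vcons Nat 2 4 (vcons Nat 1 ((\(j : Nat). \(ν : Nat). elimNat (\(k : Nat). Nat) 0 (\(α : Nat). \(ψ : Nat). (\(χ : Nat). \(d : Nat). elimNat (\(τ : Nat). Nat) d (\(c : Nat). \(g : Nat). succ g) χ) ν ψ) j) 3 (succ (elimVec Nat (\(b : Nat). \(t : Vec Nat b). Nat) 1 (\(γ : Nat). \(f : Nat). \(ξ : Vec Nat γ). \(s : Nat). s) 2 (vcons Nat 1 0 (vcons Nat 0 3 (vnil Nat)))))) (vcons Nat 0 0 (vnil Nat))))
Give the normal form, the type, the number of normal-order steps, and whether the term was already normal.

normal form:
  vcons Nat 3 4 (vcons Nat 2 4 (vcons Nat 1 6 (vcons Nat 0 0 (vnil Nat))))
the term's type:
  Vec Nat 4
steps to reach normal form (normal order): 72
term was already normal: no
first contracted redex: a beta-redex


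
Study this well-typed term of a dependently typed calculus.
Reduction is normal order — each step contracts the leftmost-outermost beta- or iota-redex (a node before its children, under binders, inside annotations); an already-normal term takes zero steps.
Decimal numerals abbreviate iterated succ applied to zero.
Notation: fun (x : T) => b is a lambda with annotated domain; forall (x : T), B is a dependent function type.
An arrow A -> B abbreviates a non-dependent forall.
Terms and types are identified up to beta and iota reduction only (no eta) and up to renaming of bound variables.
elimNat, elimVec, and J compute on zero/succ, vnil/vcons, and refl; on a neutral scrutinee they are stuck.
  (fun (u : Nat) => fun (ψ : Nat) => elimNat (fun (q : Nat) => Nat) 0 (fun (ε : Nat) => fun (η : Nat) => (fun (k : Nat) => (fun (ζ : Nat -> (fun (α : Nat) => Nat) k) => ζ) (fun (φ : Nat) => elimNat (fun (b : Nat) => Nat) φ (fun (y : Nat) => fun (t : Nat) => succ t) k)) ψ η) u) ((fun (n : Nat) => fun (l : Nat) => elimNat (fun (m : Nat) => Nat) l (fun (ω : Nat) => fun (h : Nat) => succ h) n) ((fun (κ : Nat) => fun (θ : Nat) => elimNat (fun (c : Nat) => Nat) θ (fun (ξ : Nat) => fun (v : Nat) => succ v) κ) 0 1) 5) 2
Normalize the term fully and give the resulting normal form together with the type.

normal form:
  12
inferred type:
  Nat


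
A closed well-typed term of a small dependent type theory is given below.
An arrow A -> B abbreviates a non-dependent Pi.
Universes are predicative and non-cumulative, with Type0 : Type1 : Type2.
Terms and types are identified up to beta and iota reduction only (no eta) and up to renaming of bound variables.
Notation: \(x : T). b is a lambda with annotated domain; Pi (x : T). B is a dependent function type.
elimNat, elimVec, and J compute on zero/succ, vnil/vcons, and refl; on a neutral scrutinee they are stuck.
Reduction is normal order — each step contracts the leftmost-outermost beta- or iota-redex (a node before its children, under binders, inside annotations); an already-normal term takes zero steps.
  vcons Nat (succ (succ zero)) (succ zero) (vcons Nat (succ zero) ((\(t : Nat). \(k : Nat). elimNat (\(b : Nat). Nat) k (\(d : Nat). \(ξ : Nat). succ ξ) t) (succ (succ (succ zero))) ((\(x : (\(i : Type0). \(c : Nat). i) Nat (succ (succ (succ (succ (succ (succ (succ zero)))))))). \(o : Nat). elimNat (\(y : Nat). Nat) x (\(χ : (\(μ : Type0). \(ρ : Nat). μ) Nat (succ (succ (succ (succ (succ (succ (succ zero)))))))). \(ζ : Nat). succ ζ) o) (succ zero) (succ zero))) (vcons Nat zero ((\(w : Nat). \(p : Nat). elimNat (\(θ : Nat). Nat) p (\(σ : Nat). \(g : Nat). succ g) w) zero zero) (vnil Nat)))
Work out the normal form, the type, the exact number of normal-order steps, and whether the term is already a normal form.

normal form:
  vcons Nat (succ (succ zero)) (succ zero) (vcons Nat (succ zero) (succ (succ (succ (succ (succ zero))))) (vcons Nat zero zero (vnil Nat)))
the term's type:
  Vec Nat (succ (succ (succ zero)))
normal-order step count: 21
term was already normal: no
first contracted redex: a beta-redex


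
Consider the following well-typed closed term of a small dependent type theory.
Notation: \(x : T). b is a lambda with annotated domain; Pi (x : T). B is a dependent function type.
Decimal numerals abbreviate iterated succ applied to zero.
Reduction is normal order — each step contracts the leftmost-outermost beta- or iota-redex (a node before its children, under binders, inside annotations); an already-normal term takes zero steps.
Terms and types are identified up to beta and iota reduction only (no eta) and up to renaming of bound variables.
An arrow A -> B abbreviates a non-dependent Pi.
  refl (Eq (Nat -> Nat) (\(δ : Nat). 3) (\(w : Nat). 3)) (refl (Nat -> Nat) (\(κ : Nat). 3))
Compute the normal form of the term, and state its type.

reduced normal form:
  refl (Eq (Nat -> Nat) (\(δ : Nat). 3) (\(w : Nat). 3)) (refl (Nat -> Nat) (\(κ : Nat). 3))
inferred type:
  Eq (Eq (Nat -> Nat) (\(δ : Nat). 3) (\(w : Nat). 3)) (refl (Nat -> Nat) (\(κ : Nat). 3)) (refl (Nat -> Nat) (\(χ : Nat). 3))
observation: no redex remains anywhere in the term; it is its own normal form.


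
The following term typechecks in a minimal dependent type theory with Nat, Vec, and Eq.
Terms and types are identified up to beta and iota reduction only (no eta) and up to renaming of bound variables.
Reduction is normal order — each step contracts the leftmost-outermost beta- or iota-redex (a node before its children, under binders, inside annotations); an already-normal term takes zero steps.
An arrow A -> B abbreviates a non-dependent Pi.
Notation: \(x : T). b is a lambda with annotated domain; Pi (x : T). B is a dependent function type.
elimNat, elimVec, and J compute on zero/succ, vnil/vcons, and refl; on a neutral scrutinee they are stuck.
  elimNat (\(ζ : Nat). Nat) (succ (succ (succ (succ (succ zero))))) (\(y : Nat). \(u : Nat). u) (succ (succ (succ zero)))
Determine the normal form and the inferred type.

resulting normal form:
  succ (succ (succ (succ (succ zero))))
the term's type:
  Nat


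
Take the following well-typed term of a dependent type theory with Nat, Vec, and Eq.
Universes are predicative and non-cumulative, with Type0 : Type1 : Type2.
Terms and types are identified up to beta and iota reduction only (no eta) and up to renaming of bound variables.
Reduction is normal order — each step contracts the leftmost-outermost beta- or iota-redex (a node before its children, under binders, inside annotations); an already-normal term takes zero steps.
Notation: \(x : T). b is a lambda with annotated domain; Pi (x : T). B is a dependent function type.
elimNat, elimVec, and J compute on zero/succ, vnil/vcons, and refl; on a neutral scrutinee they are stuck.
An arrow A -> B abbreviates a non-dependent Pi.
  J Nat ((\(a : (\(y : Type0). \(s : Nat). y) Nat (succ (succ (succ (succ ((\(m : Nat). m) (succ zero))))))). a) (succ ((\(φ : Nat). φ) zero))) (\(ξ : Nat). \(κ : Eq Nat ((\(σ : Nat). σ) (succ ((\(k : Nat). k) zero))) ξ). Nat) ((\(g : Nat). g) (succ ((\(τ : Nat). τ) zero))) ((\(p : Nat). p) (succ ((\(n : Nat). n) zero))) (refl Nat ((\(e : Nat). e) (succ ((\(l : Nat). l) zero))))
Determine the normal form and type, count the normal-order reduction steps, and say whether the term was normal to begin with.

resulting normal form:
  succ zero
type:
  Nat
normal-order step count: 3
term was already normal: no
first redex: a J iota-redex


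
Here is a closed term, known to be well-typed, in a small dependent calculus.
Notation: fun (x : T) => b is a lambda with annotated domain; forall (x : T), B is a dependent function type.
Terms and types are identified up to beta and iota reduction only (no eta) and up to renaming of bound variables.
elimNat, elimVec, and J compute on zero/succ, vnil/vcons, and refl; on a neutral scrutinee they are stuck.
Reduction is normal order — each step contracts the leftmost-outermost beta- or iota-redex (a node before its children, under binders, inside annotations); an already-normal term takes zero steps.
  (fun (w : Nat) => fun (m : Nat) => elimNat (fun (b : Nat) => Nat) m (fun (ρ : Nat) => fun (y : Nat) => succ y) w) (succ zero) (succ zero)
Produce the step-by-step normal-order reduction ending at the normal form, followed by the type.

normal-order reduction:
  (fun (w : Nat) => fun (m : Nat) => elimNat (fun (b : Nat) => Nat) m (fun (ρ : Nat) => fun (y : Nat) => succ y) w) (succ zero) (succ zero)
  ~> (fun (w : Nat) => elimNat (fun (m : Nat) => Nat) w (fun (b : Nat) => fun (ρ : Nat) => succ ρ) (succ zero)) (succ zero)
  ~> elimNat (fun (w : Nat) => Nat) (succ zero) (fun (m : Nat) => fun (b : Nat) => succ b) (succ zero)
  ~> (fun (w : Nat) => fun (m : Nat) => succ m) zero (elimNat (fun (b : Nat) => Nat) (succ zero) (fun (ρ : Nat) => fun (y : Nat) => succ y) zero)
  ~> (fun (w : Nat) => succ w) (elimNat (fun (m : Nat) => Nat) (succ zero) (fun (b : Nat) => fun (ρ : Nat) => succ ρ) zero)
  ~> succ (elimNat (fun (w : Nat) => Nat) (succ zero) (fun (m : Nat) => fun (b : Nat) => succ b) zero)
  ~> succ (succ zero)
type:
  Nat


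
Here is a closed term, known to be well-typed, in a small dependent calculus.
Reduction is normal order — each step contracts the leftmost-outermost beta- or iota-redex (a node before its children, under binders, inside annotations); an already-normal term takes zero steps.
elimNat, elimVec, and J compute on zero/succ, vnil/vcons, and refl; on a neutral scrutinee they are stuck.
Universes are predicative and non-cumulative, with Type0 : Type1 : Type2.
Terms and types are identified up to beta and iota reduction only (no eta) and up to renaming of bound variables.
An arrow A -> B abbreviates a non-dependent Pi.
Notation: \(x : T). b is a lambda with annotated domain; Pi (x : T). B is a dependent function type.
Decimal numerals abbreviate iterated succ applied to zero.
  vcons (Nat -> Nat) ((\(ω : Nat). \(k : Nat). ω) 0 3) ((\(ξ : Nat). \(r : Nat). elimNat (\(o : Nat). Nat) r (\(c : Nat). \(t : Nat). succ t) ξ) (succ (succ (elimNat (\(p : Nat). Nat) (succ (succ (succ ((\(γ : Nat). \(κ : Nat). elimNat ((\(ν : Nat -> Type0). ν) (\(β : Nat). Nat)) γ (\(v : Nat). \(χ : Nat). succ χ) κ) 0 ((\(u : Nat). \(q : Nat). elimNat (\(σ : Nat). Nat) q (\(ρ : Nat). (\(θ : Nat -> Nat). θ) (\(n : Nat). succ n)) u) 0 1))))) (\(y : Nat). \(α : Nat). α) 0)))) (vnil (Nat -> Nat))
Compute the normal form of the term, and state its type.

normal form:
  vcons (Nat -> Nat) 0 (\(ω : Nat). succ (succ (succ (succ (succ (succ ω)))))) (vnil (Nat -> Nat))
type:
  Vec (Nat -> Nat) 1


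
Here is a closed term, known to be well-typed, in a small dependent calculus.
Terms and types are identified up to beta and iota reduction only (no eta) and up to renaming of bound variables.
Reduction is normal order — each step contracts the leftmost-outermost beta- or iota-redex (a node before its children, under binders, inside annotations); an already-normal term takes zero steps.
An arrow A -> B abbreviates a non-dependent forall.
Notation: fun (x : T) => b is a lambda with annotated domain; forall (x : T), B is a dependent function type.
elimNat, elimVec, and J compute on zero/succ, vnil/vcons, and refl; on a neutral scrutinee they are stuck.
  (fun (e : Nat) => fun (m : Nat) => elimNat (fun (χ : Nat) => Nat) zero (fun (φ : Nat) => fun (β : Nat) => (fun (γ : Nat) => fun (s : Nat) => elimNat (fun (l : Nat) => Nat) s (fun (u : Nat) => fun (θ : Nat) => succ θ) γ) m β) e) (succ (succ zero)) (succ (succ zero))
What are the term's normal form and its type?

reduced normal form:
  succ (succ (succ (succ zero)))
the term's type:
  Nat
observation: reduction starts at a beta-redex, and 27 normal-order steps reach the normal form.


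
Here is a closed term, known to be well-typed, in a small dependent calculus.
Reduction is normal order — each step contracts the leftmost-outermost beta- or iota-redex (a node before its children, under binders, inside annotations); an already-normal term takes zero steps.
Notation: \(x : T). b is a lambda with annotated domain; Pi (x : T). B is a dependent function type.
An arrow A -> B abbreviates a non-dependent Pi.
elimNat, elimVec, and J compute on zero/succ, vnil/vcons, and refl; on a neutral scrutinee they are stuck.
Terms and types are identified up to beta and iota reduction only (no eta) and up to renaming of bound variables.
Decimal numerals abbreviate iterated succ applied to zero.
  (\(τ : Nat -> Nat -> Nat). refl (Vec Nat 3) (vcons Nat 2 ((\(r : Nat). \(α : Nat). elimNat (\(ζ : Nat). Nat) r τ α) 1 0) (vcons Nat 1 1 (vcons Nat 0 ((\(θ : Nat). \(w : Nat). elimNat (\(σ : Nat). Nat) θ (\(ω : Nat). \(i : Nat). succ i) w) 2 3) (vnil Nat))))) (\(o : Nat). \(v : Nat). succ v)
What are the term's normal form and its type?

normal form:
  refl (Vec Nat 3) (vcons Nat 2 1 (vcons Nat 1 1 (vcons Nat 0 5 (vnil Nat))))
the term's type:
  Eq (Vec Nat 3) (vcons Nat 2 1 (vcons Nat 1 1 (vcons Nat 0 5 (vnil Nat)))) (vcons Nat 2 1 (vcons Nat 1 1 (vcons Nat 0 5 (vnil Nat))))
observation: the term reaches its normal form after 16 normal-order steps.


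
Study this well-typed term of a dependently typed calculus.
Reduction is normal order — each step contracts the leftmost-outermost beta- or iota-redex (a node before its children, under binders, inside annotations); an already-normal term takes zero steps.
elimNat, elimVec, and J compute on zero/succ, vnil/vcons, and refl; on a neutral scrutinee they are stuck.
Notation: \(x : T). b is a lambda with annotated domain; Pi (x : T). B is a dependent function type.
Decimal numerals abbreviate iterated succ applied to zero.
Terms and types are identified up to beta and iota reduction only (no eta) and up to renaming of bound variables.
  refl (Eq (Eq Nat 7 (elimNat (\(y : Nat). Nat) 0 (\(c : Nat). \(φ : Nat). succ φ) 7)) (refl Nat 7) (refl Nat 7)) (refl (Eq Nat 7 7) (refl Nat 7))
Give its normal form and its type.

reduced normal form:
  refl (Eq (Eq Nat 7 7) (refl Nat 7) (refl Nat 7)) (refl (Eq Nat 7 7) (refl Nat 7))
the term's type:
  Eq (Eq (Eq Nat 7 7) (refl Nat 7) (refl Nat 7)) (refl (Eq Nat 7 7) (refl Nat 7)) (refl (Eq Nat 7 7) (refl Nat 7))


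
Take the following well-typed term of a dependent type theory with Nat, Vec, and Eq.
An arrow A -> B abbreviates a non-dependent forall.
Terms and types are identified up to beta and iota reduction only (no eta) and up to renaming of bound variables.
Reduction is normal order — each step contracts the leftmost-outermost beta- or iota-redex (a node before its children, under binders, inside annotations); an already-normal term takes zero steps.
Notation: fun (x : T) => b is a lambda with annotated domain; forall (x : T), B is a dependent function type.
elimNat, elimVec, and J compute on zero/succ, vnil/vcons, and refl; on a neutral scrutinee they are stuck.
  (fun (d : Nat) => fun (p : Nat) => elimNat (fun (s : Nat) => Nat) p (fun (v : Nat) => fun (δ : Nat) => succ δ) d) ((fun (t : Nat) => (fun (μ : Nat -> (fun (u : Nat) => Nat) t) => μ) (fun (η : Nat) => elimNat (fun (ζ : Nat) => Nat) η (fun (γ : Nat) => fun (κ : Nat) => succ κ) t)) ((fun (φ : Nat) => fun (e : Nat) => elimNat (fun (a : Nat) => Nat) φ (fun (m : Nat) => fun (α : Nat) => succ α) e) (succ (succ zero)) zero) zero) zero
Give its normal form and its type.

reduced normal form:
  succ (succ zero)
the term's type:
  Nat


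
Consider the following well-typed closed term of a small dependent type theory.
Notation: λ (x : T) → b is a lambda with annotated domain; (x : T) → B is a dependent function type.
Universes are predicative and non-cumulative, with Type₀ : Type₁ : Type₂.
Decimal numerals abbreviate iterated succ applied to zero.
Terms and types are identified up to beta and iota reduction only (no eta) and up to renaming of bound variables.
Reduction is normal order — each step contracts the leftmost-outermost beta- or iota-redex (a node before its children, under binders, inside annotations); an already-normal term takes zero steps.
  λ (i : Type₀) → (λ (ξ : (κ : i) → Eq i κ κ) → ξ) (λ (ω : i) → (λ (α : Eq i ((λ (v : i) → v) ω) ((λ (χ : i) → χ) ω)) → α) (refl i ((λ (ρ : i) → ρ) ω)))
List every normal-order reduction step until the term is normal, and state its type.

reduction (normal order):
  λ (i : Type₀) → (λ (ξ : (κ : i) → Eq i κ κ) → ξ) (λ (ω : i) → (λ (α : Eq i ((λ (v : i) → v) ω) ((λ (χ : i) → χ) ω)) → α) (refl i ((λ (ρ : i) → ρ) ω)))
  ~> λ (i : Type₀) → λ (ξ : i) → (λ (κ : Eq i ((λ (ω : i) → ω) ξ) ((λ (α : i) → α) ξ)) → κ) (refl i ((λ (v : i) → v) ξ))
  ~> λ (i : Type₀) → λ (ξ : i) → refl i ((λ (κ : i) → κ) ξ)
  ~> λ (i : Type₀) → λ (ξ : i) → refl i ξ
type:
  (i : Type₀) → (ξ : i) → Eq i ξ ξ


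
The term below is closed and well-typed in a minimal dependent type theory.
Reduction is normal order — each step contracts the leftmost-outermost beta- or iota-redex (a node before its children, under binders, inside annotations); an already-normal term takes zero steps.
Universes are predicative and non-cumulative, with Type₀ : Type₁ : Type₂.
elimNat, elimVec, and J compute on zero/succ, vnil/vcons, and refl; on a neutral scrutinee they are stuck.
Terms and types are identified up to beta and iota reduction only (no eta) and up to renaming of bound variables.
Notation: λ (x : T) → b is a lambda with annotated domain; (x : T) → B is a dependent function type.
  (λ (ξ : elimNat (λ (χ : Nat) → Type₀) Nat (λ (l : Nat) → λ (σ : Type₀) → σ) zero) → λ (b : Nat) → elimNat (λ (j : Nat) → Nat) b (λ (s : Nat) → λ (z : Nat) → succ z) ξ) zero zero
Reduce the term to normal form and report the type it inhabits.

resulting normal form:
  zero
the term's type:
  Nat


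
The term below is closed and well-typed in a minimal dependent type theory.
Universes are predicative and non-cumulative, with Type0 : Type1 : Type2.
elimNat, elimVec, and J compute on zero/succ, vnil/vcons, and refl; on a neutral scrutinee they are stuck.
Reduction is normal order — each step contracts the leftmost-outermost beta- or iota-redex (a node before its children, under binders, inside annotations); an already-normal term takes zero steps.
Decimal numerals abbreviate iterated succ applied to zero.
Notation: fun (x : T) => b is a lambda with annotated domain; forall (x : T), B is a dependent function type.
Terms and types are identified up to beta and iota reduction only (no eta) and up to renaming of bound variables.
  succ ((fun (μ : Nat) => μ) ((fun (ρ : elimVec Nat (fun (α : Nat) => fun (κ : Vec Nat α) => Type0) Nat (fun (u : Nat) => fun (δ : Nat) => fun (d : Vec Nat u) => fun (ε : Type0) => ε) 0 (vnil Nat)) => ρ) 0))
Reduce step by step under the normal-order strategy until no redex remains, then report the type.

normal-order reduction sequence:
  succ ((fun (μ : Nat) => μ) ((fun (ρ : elimVec Nat (fun (α : Nat) => fun (κ : Vec Nat α) => Type0) Nat (fun (u : Nat) => fun (δ : Nat) => fun (d : Vec Nat u) => fun (ε : Type0) => ε) 0 (vnil Nat)) => ρ) 0))
  ~> succ ((fun (μ : elimVec Nat (fun (ρ : Nat) => fun (α : Vec Nat ρ) => Type0) Nat (fun (κ : Nat) => fun (u : Nat) => fun (δ : Vec Nat κ) => fun (d : Type0) => d) 0 (vnil Nat)) => μ) 0)
  ~> 1
inferred type:
  Nat


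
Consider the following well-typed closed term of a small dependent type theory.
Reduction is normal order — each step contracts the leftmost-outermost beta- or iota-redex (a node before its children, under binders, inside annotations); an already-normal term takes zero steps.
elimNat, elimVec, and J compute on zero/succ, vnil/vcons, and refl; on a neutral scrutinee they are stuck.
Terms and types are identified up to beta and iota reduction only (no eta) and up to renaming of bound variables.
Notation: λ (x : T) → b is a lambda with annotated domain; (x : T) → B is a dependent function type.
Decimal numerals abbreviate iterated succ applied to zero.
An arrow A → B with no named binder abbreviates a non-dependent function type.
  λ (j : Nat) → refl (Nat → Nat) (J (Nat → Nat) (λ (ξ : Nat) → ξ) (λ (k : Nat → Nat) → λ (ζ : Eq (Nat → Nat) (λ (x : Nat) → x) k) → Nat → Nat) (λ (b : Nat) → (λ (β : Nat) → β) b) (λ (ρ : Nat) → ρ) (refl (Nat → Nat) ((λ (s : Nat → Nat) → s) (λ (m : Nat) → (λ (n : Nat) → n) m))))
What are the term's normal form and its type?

normal form:
  λ (j : Nat) → refl (Nat → Nat) (λ (ξ : Nat) → ξ)
inferred type:
  Nat → Eq (Nat → Nat) (λ (j : Nat) → j) (λ (ξ : Nat) → ξ)
observation: the leftmost-outermost redex is a J iota-redex, and normalization takes 2 steps.


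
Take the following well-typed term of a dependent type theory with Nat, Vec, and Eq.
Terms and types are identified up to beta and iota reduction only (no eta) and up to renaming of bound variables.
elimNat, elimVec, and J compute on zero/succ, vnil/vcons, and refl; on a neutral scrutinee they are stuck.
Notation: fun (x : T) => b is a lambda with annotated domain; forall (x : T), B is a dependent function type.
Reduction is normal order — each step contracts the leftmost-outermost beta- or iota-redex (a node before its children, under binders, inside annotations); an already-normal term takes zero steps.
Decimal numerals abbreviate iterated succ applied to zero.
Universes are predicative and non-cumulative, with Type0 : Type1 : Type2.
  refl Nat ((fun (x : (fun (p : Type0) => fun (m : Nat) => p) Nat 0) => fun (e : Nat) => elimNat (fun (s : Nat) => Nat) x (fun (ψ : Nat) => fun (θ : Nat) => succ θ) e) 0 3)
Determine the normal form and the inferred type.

reduced normal form:
  refl Nat 3
the term's type:
  Eq Nat 3 3
observation: reduction starts at a beta-redex, and 12 normal-order steps reach the normal form.


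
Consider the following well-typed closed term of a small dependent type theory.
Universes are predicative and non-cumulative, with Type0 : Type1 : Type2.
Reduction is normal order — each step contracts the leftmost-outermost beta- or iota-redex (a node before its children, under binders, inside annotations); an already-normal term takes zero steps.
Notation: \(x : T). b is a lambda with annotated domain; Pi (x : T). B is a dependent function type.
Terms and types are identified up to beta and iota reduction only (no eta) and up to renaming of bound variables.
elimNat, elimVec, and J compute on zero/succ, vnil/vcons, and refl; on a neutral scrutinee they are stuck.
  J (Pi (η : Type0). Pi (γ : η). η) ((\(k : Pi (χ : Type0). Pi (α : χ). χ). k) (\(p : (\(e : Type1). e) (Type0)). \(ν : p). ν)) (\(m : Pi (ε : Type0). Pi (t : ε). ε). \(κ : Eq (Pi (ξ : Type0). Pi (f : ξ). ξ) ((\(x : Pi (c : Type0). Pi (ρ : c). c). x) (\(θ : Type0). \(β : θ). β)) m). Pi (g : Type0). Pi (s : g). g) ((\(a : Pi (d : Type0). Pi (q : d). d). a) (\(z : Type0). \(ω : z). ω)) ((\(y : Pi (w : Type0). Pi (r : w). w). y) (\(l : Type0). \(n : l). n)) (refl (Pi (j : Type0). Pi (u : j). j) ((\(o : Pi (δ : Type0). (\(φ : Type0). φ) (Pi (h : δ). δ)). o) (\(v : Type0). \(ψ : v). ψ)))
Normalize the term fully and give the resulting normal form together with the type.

reduced normal form:
  \(η : Type0). \(γ : η). γ
inferred type:
  Pi (η : Type0). Pi (γ : η). η


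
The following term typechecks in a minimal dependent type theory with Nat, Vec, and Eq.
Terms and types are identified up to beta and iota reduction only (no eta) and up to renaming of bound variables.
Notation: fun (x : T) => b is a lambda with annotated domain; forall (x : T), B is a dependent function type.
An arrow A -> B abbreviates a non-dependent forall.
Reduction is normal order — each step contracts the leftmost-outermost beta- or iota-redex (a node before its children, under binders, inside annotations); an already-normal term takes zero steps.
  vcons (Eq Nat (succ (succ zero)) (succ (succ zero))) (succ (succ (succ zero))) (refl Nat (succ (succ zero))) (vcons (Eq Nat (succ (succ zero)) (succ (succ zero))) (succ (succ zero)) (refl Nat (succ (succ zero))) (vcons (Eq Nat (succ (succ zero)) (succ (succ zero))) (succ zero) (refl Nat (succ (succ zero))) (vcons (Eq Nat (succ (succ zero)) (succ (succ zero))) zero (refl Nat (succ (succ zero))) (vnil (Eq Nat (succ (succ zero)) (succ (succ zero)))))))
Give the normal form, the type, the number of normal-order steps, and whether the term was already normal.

resulting normal form:
  vcons (Eq Nat (succ (succ zero)) (succ (succ zero))) (succ (succ (succ zero))) (refl Nat (succ (succ zero))) (vcons (Eq Nat (succ (succ zero)) (succ (succ zero))) (succ (succ zero)) (refl Nat (succ (succ zero))) (vcons (Eq Nat (succ (succ zero)) (succ (succ zero))) (succ zero) (refl Nat (succ (succ zero))) (vcons (Eq Nat (succ (succ zero)) (succ (succ zero))) zero (refl Nat (succ (succ zero))) (vnil (Eq Nat (succ (succ zero)) (succ (succ zero)))))))
inferred type:
  Vec (Eq Nat (succ (succ zero)) (succ (succ zero))) (succ (succ (succ (succ zero))))
normal-order step count: 0
term was already normal: yes


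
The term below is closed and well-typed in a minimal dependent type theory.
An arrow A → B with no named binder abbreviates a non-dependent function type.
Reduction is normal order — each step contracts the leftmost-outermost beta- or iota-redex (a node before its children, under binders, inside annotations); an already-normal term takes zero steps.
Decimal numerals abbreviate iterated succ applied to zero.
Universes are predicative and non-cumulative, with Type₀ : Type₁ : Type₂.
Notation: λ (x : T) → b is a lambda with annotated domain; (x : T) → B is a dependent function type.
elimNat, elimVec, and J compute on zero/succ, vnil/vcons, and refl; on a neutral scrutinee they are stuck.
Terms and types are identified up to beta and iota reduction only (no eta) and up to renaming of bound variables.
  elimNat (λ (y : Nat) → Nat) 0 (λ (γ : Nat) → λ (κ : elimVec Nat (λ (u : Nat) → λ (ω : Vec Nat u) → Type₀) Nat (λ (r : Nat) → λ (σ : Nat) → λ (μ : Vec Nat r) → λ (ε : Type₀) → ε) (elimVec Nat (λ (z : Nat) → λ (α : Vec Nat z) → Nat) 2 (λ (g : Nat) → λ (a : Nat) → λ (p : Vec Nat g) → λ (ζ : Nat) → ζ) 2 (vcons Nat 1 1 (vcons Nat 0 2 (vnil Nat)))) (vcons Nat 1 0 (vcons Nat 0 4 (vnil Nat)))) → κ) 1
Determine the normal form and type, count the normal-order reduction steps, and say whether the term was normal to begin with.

resulting normal form:
  0
type:
  Nat
normal-order step count: 4
term was already normal: no
first redex: an elimNat iota-redex


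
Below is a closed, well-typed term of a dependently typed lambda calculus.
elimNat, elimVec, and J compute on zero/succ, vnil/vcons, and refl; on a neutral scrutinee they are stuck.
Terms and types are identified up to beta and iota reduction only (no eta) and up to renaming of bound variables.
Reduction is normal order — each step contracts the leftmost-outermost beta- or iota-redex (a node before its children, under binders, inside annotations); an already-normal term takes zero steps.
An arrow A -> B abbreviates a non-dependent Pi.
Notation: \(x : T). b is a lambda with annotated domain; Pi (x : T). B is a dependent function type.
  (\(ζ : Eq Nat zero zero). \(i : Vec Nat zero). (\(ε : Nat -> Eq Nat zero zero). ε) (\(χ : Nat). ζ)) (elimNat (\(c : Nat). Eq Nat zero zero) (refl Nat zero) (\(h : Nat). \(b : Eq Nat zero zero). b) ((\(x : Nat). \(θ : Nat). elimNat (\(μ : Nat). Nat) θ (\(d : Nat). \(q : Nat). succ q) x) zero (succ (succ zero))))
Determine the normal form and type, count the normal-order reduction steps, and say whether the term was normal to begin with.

reduced normal form:
  \(ζ : Vec Nat zero). \(i : Nat). refl Nat zero
inferred type:
  Vec Nat zero -> Nat -> Eq Nat zero zero
normal-order step count: 12
already normal: no
first contracted redex: a beta-redex


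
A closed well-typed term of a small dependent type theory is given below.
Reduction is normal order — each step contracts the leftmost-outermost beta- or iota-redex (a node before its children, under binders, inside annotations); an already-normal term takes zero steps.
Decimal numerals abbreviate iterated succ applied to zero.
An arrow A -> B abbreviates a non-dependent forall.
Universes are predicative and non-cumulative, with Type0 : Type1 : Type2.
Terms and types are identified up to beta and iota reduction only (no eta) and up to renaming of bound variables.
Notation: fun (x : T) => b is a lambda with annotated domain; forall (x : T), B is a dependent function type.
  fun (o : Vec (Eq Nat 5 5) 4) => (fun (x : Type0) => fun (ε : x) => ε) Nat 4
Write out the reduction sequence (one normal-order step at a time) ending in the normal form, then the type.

normal-order reduction:
  fun (o : Vec (Eq Nat 5 5) 4) => (fun (x : Type0) => fun (ε : x) => ε) Nat 4
  ~> fun (o : Vec (Eq Nat 5 5) 4) => (fun (x : Nat) => x) 4
  ~> fun (o : Vec (Eq Nat 5 5) 4) => 4
the term's type:
  Vec (Eq Nat 5 5) 4 -> Nat


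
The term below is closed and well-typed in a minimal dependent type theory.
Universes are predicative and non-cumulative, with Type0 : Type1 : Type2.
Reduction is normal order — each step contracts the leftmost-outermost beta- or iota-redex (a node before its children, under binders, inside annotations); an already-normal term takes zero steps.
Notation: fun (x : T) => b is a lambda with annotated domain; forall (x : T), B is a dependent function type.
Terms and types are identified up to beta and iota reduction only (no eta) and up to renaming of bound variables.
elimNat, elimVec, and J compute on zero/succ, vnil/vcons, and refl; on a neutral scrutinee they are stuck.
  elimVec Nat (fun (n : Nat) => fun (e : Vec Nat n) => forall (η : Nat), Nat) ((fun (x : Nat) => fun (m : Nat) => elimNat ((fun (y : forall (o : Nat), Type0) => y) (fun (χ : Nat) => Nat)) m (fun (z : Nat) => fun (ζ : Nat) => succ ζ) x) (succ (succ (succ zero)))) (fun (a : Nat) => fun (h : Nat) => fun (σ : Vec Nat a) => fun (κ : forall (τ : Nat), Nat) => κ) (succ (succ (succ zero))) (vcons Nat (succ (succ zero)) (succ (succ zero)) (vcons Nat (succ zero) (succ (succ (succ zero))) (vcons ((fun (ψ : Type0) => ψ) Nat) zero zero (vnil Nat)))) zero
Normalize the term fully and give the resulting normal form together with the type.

normal form:
  succ (succ (succ zero))
the term's type:
  Nat


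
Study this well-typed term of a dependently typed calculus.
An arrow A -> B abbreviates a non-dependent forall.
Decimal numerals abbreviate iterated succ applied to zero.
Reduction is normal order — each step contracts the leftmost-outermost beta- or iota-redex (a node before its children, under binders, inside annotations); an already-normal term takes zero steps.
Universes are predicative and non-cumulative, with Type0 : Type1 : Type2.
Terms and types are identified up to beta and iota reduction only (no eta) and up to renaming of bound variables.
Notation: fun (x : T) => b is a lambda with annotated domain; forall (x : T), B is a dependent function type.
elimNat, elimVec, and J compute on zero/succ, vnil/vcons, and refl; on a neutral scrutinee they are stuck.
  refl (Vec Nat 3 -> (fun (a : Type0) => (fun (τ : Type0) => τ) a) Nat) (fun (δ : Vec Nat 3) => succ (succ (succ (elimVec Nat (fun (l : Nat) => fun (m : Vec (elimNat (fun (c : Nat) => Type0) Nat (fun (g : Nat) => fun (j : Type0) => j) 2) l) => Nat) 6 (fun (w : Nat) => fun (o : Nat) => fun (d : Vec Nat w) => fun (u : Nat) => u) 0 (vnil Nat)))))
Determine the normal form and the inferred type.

reduced normal form:
  refl (Vec Nat 3 -> Nat) (fun (a : Vec Nat 3) => 9)
inferred type:
  Eq (Vec Nat 3 -> Nat) (fun (a : Vec Nat 3) => 9) (fun (τ : Vec Nat 3) => 9)
observation: the term reaches its normal form after 3 normal-order steps.


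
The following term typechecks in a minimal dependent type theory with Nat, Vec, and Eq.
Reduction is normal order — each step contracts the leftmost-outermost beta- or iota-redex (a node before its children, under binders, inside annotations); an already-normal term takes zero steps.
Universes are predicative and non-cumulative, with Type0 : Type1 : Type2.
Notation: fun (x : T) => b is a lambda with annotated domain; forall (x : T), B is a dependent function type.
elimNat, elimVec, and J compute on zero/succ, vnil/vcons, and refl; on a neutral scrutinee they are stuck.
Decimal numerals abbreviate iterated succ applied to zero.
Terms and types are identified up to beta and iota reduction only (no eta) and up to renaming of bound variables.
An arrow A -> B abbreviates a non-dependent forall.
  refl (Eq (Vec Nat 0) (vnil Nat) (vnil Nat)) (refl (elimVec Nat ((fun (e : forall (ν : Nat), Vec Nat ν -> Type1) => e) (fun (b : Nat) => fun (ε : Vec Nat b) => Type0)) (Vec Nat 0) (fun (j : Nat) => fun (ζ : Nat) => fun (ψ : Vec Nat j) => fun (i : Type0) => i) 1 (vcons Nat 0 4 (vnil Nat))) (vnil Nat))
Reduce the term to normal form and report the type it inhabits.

resulting normal form:
  refl (Eq (Vec Nat 0) (vnil Nat) (vnil Nat)) (refl (Vec Nat 0) (vnil Nat))
the term's type:
  Eq (Eq (Vec Nat 0) (vnil Nat) (vnil Nat)) (refl (Vec Nat 0) (vnil Nat)) (refl (Vec Nat 0) (vnil Nat))


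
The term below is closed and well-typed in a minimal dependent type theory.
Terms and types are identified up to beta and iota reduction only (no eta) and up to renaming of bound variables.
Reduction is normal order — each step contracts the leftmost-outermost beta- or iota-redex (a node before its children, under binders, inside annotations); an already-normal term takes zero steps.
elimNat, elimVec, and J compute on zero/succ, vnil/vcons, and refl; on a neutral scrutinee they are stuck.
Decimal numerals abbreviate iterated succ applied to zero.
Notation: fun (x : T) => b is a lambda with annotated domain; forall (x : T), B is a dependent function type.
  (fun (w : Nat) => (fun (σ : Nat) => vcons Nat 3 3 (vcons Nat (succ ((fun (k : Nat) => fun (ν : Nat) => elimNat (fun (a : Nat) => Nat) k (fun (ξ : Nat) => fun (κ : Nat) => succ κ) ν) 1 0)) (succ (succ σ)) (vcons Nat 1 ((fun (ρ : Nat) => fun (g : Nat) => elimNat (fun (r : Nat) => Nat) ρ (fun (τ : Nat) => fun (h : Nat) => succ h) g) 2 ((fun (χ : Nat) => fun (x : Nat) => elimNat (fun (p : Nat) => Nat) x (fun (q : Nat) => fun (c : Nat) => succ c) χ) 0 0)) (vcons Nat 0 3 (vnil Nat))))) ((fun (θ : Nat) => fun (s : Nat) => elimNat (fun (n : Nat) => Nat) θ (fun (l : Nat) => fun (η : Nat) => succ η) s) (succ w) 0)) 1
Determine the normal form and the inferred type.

reduced normal form:
  vcons Nat 3 3 (vcons Nat 2 4 (vcons Nat 1 2 (vcons Nat 0 3 (vnil Nat))))
inferred type:
  Vec Nat 4
observation: the leftmost-outermost redex is a beta-redex, and normalization takes 14 steps.


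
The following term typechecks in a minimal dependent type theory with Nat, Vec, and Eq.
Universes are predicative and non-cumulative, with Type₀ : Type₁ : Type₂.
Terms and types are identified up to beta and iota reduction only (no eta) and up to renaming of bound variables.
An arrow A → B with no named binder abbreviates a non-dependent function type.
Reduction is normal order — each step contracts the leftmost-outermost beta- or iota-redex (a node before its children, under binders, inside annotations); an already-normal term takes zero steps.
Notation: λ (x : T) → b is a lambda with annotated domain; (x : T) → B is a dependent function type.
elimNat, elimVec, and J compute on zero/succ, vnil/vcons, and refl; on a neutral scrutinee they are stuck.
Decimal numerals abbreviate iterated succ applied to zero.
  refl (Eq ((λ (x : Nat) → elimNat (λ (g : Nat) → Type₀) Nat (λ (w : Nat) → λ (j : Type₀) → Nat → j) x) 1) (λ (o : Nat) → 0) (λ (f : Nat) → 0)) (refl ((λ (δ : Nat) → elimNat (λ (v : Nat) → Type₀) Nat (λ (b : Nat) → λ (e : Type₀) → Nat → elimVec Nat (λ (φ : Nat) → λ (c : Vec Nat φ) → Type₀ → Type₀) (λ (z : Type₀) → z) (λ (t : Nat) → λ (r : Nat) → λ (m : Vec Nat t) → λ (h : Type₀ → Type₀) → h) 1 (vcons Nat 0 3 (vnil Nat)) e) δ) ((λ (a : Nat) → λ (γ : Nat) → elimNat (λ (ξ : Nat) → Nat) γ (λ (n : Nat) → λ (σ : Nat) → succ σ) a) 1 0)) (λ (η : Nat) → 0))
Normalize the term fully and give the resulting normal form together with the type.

normal form:
  refl (Eq (Nat → Nat) (λ (x : Nat) → 0) (λ (g : Nat) → 0)) (refl (Nat → Nat) (λ (w : Nat) → 0))
type:
  Eq (Eq (Nat → Nat) (λ (x : Nat) → 0) (λ (g : Nat) → 0)) (refl (Nat → Nat) (λ (w : Nat) → 0)) (refl (Nat → Nat) (λ (j : Nat) → 0))


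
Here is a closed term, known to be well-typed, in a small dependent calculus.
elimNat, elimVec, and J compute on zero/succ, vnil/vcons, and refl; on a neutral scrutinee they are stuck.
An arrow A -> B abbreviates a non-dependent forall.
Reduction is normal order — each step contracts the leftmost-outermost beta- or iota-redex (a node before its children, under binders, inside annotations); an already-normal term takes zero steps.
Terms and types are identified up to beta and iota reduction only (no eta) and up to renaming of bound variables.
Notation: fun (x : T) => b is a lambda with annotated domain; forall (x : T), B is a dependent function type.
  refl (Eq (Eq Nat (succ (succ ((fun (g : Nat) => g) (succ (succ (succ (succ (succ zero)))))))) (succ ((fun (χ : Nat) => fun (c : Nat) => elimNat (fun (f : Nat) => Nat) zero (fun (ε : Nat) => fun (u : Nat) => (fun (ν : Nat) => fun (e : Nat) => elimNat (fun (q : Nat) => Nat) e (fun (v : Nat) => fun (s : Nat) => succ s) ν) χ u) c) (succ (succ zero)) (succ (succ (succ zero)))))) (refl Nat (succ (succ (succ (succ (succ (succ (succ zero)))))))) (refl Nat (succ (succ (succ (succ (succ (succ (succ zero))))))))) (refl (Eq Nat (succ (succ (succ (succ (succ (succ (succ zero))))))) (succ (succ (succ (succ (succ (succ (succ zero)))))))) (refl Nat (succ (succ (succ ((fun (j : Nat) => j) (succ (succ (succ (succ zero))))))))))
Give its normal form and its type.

resulting normal form:
  refl (Eq (Eq Nat (succ (succ (succ (succ (succ (succ (succ zero))))))) (succ (succ (succ (succ (succ (succ (succ zero)))))))) (refl Nat (succ (succ (succ (succ (succ (succ (succ zero)))))))) (refl Nat (succ (succ (succ (succ (succ (succ (succ zero))))))))) (refl (Eq Nat (succ (succ (succ (succ (succ (succ (succ zero))))))) (succ (succ (succ (succ (succ (succ (succ zero)))))))) (refl Nat (succ (succ (succ (succ (succ (succ (succ zero)))))))))
type:
  Eq (Eq (Eq Nat (succ (succ (succ (succ (succ (succ (succ zero))))))) (succ (succ (succ (succ (succ (succ (succ zero)))))))) (refl Nat (succ (succ (succ (succ (succ (succ (succ zero)))))))) (refl Nat (succ (succ (succ (succ (succ (succ (succ zero))))))))) (refl (Eq Nat (succ (succ (succ (succ (succ (succ (succ zero))))))) (succ (succ (succ (succ (succ (succ (succ zero)))))))) (refl Nat (succ (succ (succ (succ (succ (succ (succ zero))))))))) (refl (Eq Nat (succ (succ (succ (succ (succ (succ (succ zero))))))) (succ (succ (succ (succ (succ (succ (succ zero)))))))) (refl Nat (succ (succ (succ (succ (succ (succ (succ zero)))))))))
observation: 41 normal-order steps normalize the term, beginning with a beta-redex.
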